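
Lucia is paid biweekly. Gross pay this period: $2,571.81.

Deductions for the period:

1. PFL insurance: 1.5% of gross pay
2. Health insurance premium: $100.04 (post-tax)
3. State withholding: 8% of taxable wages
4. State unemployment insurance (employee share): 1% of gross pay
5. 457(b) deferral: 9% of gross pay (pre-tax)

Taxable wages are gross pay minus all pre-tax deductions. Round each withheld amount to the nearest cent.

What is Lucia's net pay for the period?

457(b) deferral: $2,571.81 × 0.09 = $231.46
Taxable wages = $2,571.81 − $231.46 = $2,340.35
State withholding: $2,340.35 × 0.08 = $187.23
State unemployment insurance (employee share): $2,571.81 × 0.01 = $25.72
PFL insurance: $2,571.81 × 0.015 = $38.58
Health insurance premium: $100.04
Total deductions = $231.46 + $187.23 + $25.72 + $38.58 + $100.04 = $583.03
Net pay = $2,571.81 − $583.03 = $1,988.78

$1,988.78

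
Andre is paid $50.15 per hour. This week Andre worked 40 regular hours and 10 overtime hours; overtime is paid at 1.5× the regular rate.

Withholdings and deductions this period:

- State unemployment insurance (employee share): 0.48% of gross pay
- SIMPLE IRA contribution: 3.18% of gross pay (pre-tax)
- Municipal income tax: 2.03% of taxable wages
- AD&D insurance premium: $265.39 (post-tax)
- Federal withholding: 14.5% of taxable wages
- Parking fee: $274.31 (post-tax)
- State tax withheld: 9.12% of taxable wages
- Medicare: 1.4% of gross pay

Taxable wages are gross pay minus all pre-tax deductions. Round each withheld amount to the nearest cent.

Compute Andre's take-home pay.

$1,393.99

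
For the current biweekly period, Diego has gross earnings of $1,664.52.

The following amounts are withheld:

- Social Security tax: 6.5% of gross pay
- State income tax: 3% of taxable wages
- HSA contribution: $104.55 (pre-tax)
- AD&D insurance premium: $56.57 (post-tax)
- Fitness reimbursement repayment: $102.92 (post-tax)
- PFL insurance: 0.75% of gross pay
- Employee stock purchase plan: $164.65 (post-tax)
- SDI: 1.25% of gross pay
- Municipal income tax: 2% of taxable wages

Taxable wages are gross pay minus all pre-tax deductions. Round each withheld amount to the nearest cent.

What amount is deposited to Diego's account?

HSA contribution: $104.55
Taxable wages = $1,664.52 − $104.55 = $1,559.97
Municipal income tax: $1,559.97 × 0.02 = $31.20
State income tax: $1,559.97 × 0.03 = $46.80
Social Security tax: $1,664.52 × 0.065 = $108.19
SDI: $1,664.52 × 0.0125 = $20.81
PFL insurance: $1,664.52 × 0.0075 = $12.48
AD&D insurance premium: $56.57
Fitness reimbursement repayment: $102.92
Employee stock purchase plan: $164.65
Total deductions = $104.55 + $31.20 + $46.80 + $108.19 + $20.81 + $12.48 + $56.57 + $102.92 + $164.65 = $648.17
Net pay = $1,664.52 − $648.17 = $1,016.35

$1,016.35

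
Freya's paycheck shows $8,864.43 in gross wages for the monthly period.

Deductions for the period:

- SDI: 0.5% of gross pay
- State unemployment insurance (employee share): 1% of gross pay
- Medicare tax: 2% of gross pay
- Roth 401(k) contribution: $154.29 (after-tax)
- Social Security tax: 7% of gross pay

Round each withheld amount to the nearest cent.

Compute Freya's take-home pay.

SDI: $8,864.43 × 0.005 = $44.32
Social Security tax: $8,864.43 × 0.07 = $620.51
Medicare tax: $8,864.43 × 0.02 = $177.29
State unemployment insurance (employee share): $8,864.43 × 0.01 = $88.64
Roth 401(k) contribution: $154.29
Total deductions = $44.32 + $620.51 + $177.29 + $88.64 + $154.29 = $1,085.05
Net pay = $8,864.43 − $1,085.05 = $7,779.38

$7,779.38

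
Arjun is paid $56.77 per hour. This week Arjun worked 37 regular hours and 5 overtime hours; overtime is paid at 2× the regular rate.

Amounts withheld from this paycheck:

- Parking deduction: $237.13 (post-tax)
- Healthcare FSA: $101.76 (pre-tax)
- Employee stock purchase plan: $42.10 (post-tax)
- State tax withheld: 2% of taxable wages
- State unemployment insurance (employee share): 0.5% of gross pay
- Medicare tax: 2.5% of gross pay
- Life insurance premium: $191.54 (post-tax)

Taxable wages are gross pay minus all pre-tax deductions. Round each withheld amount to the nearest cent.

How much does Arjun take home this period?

$1,964.29

Regular pay: 37 × $56.77 = $2,100.49
Overtime pay: 5 × $56.77 × 2 = $567.70
Gross pay = $2,100.49 + $567.70 = $2,668.19
Healthcare FSA: $101.76
Taxable wages = $2,668.19 − $101.76 = $2,566.43
State tax withheld: $2,566.43 × 0.02 = $51.33
State unemployment insurance (employee share): $2,668.19 × 0.005 = $13.34
Medicare tax: $2,668.19 × 0.025 = $66.70
Parking deduction: $237.13
Employee stock purchase plan: $42.10
Life insurance premium: $191.54
Total deductions = $101.76 + $51.33 + $13.34 + $66.70 + $237.13 + $42.10 + $191.54 = $703.90
Net pay = $2,668.19 − $703.90 = $1,964.29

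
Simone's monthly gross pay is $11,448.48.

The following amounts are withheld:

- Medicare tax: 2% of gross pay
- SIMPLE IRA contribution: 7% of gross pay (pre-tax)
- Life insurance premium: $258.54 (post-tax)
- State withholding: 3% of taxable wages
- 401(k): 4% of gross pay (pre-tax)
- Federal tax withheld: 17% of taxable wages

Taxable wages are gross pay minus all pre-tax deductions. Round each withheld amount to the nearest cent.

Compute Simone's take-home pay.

$7,663.81

401(k): $11,448.48 × 0.04 = $457.94
SIMPLE IRA contribution: $11,448.48 × 0.07 = $801.39
Pre-tax total = $457.94 + $801.39 = $1,259.33
Taxable wages = $11,448.48 − $1,259.33 = $10,189.15
Federal tax withheld: $10,189.15 × 0.17 = $1,732.16
State withholding: $10,189.15 × 0.03 = $305.67
Medicare tax: $11,448.48 × 0.02 = $228.97
Life insurance premium: $258.54
Total deductions = $457.94 + $801.39 + $1,732.16 + $305.67 + $228.97 + $258.54 = $3,784.67
Net pay = $11,448.48 − $3,784.67 = $7,663.81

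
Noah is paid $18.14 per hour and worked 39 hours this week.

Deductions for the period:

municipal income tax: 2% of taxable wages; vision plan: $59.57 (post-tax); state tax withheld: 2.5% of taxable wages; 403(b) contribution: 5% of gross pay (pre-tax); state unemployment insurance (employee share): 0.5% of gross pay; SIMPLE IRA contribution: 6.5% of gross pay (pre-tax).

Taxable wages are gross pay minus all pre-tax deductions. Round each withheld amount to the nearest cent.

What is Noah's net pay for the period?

Gross pay: 39 × $18.14 = $707.46
SIMPLE IRA contribution: $707.46 × 0.065 = $45.98
403(b) contribution: $707.46 × 0.05 = $35.37
Pre-tax total = $45.98 + $35.37 = $81.35
Taxable wages = $707.46 − $81.35 = $626.11
Municipal income tax: $626.11 × 0.02 = $12.52
State tax withheld: $626.11 × 0.025 = $15.65
State unemployment insurance (employee share): $707.46 × 0.005 = $3.54
Vision plan: $59.57
Total deductions = $45.98 + $35.37 + $12.52 + $15.65 + $3.54 + $59.57 = $172.63
Net pay = $707.46 − $172.63 = $534.83

$534.83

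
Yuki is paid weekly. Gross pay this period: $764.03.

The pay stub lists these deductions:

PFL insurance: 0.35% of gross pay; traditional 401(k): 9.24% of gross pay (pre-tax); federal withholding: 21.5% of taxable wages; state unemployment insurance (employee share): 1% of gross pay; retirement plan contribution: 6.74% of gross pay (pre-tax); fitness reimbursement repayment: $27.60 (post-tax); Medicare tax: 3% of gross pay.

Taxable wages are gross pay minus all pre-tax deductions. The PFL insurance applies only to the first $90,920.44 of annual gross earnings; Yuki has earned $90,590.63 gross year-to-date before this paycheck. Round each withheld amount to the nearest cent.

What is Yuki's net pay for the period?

$444.61

Traditional 401(k): $764.03 × 0.0924 = $70.60
Retirement plan contribution: $764.03 × 0.0674 = $51.50
Pre-tax total = $70.60 + $51.50 = $122.10
Taxable wages = $764.03 − $122.10 = $641.93
Federal withholding: $641.93 × 0.215 = $138.01
Medicare tax: $764.03 × 0.03 = $22.92
State unemployment insurance (employee share): $764.03 × 0.01 = $7.64
PFL insurance: only $90,920.44 − $90,590.63 = $329.81 of this check is subject → $329.81 × 0.0035 = $1.15
Fitness reimbursement repayment: $27.60
Total deductions = $70.60 + $51.50 + $138.01 + $22.92 + $7.64 + $1.15 + $27.60 = $319.42
Net pay = $764.03 − $319.42 = $444.61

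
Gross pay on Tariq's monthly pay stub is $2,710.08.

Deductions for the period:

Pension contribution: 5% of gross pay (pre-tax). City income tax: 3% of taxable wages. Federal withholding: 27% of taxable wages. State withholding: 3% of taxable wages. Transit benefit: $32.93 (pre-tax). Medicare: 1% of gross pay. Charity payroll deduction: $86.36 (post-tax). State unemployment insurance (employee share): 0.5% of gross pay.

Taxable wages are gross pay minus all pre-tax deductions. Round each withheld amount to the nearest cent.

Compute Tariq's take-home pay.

Pension contribution: $2,710.08 × 0.05 = $135.50
Transit benefit: $32.93
Pre-tax total = $135.50 + $32.93 = $168.43
Taxable wages = $2,710.08 − $168.43 = $2,541.65
State withholding: $2,541.65 × 0.03 = $76.25
Federal withholding: $2,541.65 × 0.27 = $686.25
City income tax: $2,541.65 × 0.03 = $76.25
Medicare: $2,710.08 × 0.01 = $27.10
State unemployment insurance (employee share): $2,710.08 × 0.005 = $13.55
Charity payroll deduction: $86.36
Total deductions = $135.50 + $32.93 + $76.25 + $686.25 + $76.25 + $27.10 + $13.55 + $86.36 = $1,134.19
Net pay = $2,710.08 − $1,134.19 = $1,575.89

$1,575.89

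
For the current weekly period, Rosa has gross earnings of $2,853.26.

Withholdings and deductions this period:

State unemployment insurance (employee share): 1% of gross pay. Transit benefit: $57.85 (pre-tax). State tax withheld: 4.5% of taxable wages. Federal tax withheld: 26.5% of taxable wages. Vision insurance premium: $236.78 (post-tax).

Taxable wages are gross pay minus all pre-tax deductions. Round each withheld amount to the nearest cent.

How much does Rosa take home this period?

Transit benefit: $57.85
Taxable wages = $2,853.26 − $57.85 = $2,795.41
Federal tax withheld: $2,795.41 × 0.265 = $740.78
State tax withheld: $2,795.41 × 0.045 = $125.79
State unemployment insurance (employee share): $2,853.26 × 0.01 = $28.53
Vision insurance premium: $236.78
Total deductions = $57.85 + $740.78 + $125.79 + $28.53 + $236.78 = $1,189.73
Net pay = $2,853.26 − $1,189.73 = $1,663.53

$1,663.53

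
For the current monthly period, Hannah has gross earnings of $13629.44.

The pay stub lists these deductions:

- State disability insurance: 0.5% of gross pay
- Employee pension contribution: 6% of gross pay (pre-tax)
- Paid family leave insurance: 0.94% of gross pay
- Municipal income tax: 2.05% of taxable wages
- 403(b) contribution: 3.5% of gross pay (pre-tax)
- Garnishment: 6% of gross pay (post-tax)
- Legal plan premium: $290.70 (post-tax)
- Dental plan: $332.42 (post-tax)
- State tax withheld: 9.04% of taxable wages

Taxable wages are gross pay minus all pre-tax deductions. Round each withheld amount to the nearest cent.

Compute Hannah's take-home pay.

403(b) contribution: $13629.44 × 0.035 = $477.03
Employee pension contribution: $13629.44 × 0.06 = $817.77
Pre-tax total = $477.03 + $817.77 = $1294.80
Taxable wages = $13629.44 − $1294.80 = $12334.64
Municipal income tax: $12334.64 × 0.0205 = $252.86
State tax withheld: $12334.64 × 0.0904 = $1115.05
State disability insurance: $13629.44 × 0.005 = $68.15
Paid family leave insurance: $13629.44 × 0.0094 = $128.12
Dental plan: $332.42
Legal plan premium: $290.70
Garnishment: $13629.44 × 0.06 = $817.77
Total deductions = $477.03 + $817.77 + $252.86 + $1115.05 + $68.15 + $128.12 + $332.42 + $290.70 + $817.77 = $4299.87
Net pay = $13629.44 − $4299.87 = $9329.57

$9329.57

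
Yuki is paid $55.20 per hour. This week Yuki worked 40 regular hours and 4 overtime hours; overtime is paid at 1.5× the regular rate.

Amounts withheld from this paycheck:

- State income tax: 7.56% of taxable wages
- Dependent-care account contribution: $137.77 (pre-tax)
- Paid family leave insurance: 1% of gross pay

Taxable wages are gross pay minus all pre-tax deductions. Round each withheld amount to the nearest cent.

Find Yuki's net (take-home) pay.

Regular pay: 40 × $55.20 = $2,208.00
Overtime pay: 4 × $55.20 × 1.5 = $331.20
Gross pay = $2,208.00 + $331.20 = $2,539.20
Dependent-care account contribution: $137.77
Taxable wages = $2,539.20 − $137.77 = $2,401.43
State income tax: $2,401.43 × 0.0756 = $181.55
Paid family leave insurance: $2,539.20 × 0.01 = $25.39
Total deductions = $137.77 + $181.55 + $25.39 = $344.71
Net pay = $2,539.20 − $344.71 = $2,194.49

$2,194.49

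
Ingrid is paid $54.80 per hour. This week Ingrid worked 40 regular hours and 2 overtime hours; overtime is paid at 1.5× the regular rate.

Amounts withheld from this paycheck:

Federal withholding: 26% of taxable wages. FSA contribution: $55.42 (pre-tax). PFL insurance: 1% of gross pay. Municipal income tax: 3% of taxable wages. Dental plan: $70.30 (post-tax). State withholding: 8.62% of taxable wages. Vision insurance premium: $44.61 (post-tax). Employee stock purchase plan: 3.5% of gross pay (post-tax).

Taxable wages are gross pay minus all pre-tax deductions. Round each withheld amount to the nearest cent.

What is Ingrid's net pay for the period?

Regular pay: 40 × $54.80 = $2,192.00
Overtime pay: 2 × $54.80 × 1.5 = $164.40
Gross pay = $2,192.00 + $164.40 = $2,356.40
FSA contribution: $55.42
Taxable wages = $2,356.40 − $55.42 = $2,300.98
Federal withholding: $2,300.98 × 0.26 = $598.25
Municipal income tax: $2,300.98 × 0.03 = $69.03
State withholding: $2,300.98 × 0.0862 = $198.34
PFL insurance: $2,356.40 × 0.01 = $23.56
Employee stock purchase plan: $2,356.40 × 0.035 = $82.47
Vision insurance premium: $44.61
Dental plan: $70.30
Total deductions = $55.42 + $598.25 + $69.03 + $198.34 + $23.56 + $82.47 + $44.61 + $70.30 = $1,141.98
Net pay = $2,356.40 − $1,141.98 = $1,214.42

$1,214.42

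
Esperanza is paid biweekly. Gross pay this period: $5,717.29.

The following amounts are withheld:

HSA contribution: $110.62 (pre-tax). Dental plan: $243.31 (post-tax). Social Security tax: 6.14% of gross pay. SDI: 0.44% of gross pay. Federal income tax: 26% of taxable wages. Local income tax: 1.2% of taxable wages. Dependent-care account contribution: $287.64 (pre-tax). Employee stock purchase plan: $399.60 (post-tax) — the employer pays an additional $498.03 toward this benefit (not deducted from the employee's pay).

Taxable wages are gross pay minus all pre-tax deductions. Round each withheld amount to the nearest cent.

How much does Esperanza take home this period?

$2,853.14

HSA contribution: $110.62
Dependent-care account contribution: $287.64
Pre-tax total = $110.62 + $287.64 = $398.26
Taxable wages = $5,717.29 − $398.26 = $5,319.03
Federal income tax: $5,319.03 × 0.26 = $1,382.95
Local income tax: $5,319.03 × 0.012 = $63.83
Social Security tax: $5,717.29 × 0.0614 = $351.04
SDI: $5,717.29 × 0.0044 = $25.16
Dental plan: $243.31
Employee stock purchase plan: $399.60
(Employer's $498.03 toward employee stock purchase plan is not withheld from the employee.)
Total deductions = $110.62 + $287.64 + $1,382.95 + $63.83 + $351.04 + $25.16 + $243.31 + $399.60 = $2,864.15
Net pay = $5,717.29 − $2,864.15 = $2,853.14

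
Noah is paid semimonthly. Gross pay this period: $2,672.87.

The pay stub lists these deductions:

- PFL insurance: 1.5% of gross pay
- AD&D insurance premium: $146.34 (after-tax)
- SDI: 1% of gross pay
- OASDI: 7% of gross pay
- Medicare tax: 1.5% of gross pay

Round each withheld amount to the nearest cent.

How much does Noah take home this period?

$2,232.52

SDI: $2,672.87 × 0.01 = $26.73
Medicare tax: $2,672.87 × 0.015 = $40.09
PFL insurance: $2,672.87 × 0.015 = $40.09
OASDI: $2,672.87 × 0.07 = $187.10
AD&D insurance premium: $146.34
Total deductions = $26.73 + $40.09 + $40.09 + $187.10 + $146.34 = $440.35
Net pay = $2,672.87 − $440.35 = $2,232.52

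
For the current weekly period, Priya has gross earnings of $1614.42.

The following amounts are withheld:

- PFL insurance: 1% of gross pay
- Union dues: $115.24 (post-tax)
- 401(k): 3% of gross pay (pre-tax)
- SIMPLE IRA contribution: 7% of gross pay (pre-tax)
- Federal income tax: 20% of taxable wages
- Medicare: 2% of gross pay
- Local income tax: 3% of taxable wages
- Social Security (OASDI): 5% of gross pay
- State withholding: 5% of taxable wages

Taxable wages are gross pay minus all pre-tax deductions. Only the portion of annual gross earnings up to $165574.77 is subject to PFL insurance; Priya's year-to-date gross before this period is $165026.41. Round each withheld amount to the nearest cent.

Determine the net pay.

SIMPLE IRA contribution: $1614.42 × 0.07 = $113.01
401(k): $1614.42 × 0.03 = $48.43
Pre-tax total = $113.01 + $48.43 = $161.44
Taxable wages = $1614.42 − $161.44 = $1452.98
State withholding: $1452.98 × 0.05 = $72.65
Local income tax: $1452.98 × 0.03 = $43.59
Federal income tax: $1452.98 × 0.2 = $290.60
Medicare: $1614.42 × 0.02 = $32.29
Social Security (OASDI): $1614.42 × 0.05 = $80.72
PFL insurance: only $165574.77 − $165026.41 = $548.36 of this check is subject → $548.36 × 0.01 = $5.48
Union dues: $115.24
Total deductions = $113.01 + $48.43 + $72.65 + $43.59 + $290.60 + $32.29 + $80.72 + $5.48 + $115.24 = $802.01
Net pay = $1614.42 − $802.01 = $812.41

$812.41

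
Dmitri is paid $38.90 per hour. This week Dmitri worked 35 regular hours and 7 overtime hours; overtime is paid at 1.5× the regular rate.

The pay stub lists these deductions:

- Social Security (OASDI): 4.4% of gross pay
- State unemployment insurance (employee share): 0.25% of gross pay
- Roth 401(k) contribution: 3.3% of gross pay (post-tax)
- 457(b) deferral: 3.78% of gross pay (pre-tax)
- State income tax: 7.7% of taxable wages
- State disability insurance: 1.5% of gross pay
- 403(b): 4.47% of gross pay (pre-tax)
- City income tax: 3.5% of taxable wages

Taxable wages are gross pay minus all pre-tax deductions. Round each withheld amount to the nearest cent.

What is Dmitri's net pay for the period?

$1274.79

Regular pay: 35 × $38.90 = $1361.50
Overtime pay: 7 × $38.90 × 1.5 = $408.45
Gross pay = $1361.50 + $408.45 = $1769.95
457(b) deferral: $1769.95 × 0.0378 = $66.90
403(b): $1769.95 × 0.0447 = $79.12
Pre-tax total = $66.90 + $79.12 = $146.02
Taxable wages = $1769.95 − $146.02 = $1623.93
City income tax: $1623.93 × 0.035 = $56.84
State income tax: $1623.93 × 0.077 = $125.04
State unemployment insurance (employee share): $1769.95 × 0.0025 = $4.42
Social Security (OASDI): $1769.95 × 0.044 = $77.88
State disability insurance: $1769.95 × 0.015 = $26.55
Roth 401(k) contribution: $1769.95 × 0.033 = $58.41
Total deductions = $66.90 + $79.12 + $56.84 + $125.04 + $4.42 + $77.88 + $26.55 + $58.41 = $495.16
Net pay = $1769.95 − $495.16 = $1274.79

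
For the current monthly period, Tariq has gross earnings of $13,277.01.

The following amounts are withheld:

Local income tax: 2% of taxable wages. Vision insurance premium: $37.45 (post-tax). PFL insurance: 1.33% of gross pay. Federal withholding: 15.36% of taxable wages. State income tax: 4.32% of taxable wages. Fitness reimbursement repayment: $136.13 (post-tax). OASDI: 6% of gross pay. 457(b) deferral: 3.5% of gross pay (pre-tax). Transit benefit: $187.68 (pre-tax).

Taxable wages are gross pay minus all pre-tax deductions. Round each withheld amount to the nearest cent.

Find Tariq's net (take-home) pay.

457(b) deferral: $13,277.01 × 0.035 = $464.70
Transit benefit: $187.68
Pre-tax total = $464.70 + $187.68 = $652.38
Taxable wages = $13,277.01 − $652.38 = $12,624.63
Local income tax: $12,624.63 × 0.02 = $252.49
Federal withholding: $12,624.63 × 0.1536 = $1,939.14
State income tax: $12,624.63 × 0.0432 = $545.38
OASDI: $13,277.01 × 0.06 = $796.62
PFL insurance: $13,277.01 × 0.0133 = $176.58
Vision insurance premium: $37.45
Fitness reimbursement repayment: $136.13
Total deductions = $464.70 + $187.68 + $252.49 + $1,939.14 + $545.38 + $796.62 + $176.58 + $37.45 + $136.13 = $4,536.17
Net pay = $13,277.01 − $4,536.17 = $8,740.84

$8,740.84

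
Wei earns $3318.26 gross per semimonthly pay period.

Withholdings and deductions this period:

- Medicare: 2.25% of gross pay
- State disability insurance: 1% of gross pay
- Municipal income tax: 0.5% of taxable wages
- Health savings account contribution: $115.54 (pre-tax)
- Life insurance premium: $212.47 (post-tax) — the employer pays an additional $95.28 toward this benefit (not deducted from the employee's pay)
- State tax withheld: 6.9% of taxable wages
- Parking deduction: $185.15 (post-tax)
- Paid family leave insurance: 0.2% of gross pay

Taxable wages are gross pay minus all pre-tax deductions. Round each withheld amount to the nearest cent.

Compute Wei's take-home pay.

Health savings account contribution: $115.54
Taxable wages = $3318.26 − $115.54 = $3202.72
State tax withheld: $3202.72 × 0.069 = $220.99
Municipal income tax: $3202.72 × 0.005 = $16.01
State disability insurance: $3318.26 × 0.01 = $33.18
Medicare: $3318.26 × 0.0225 = $74.66
Paid family leave insurance: $3318.26 × 0.002 = $6.64
Life insurance premium: $212.47
Parking deduction: $185.15
(Employer's $95.28 toward life insurance premium is not withheld from the employee.)
Total deductions = $115.54 + $220.99 + $16.01 + $33.18 + $74.66 + $6.64 + $212.47 + $185.15 = $864.64
Net pay = $3318.26 − $864.64 = $2453.62

$2453.62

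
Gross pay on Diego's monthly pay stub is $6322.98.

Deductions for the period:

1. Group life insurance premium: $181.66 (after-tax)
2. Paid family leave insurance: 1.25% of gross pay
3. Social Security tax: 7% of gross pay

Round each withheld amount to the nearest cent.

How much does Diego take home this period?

Social Security tax: $6322.98 × 0.07 = $442.61
Paid family leave insurance: $6322.98 × 0.0125 = $79.04
Group life insurance premium: $181.66
Total deductions = $442.61 + $79.04 + $181.66 = $703.31
Net pay = $6322.98 − $703.31 = $5619.67

$5619.67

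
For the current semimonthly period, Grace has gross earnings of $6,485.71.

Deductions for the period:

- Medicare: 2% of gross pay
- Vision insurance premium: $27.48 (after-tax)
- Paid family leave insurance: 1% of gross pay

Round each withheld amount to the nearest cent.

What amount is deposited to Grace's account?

Paid family leave insurance: $6,485.71 × 0.01 = $64.86
Medicare: $6,485.71 × 0.02 = $129.71
Vision insurance premium: $27.48
Total deductions = $64.86 + $129.71 + $27.48 = $222.05
Net pay = $6,485.71 − $222.05 = $6,263.66

$6,263.66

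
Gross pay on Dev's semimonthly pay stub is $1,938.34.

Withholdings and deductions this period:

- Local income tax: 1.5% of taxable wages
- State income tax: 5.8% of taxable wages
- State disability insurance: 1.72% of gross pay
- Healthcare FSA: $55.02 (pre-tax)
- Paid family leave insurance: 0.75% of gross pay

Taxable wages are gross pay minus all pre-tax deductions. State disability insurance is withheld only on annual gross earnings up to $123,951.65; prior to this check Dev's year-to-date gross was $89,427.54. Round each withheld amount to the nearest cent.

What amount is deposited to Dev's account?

Healthcare FSA: $55.02
Taxable wages = $1,938.34 − $55.02 = $1,883.32
State income tax: $1,883.32 × 0.058 = $109.23
Local income tax: $1,883.32 × 0.015 = $28.25
Paid family leave insurance: $1,938.34 × 0.0075 = $14.54
State disability insurance: cap not yet reached, full $1,938.34 is subject → $1,938.34 × 0.0172 = $33.34
Total deductions = $55.02 + $109.23 + $28.25 + $14.54 + $33.34 = $240.38
Net pay = $1,938.34 − $240.38 = $1,697.96

$1,697.96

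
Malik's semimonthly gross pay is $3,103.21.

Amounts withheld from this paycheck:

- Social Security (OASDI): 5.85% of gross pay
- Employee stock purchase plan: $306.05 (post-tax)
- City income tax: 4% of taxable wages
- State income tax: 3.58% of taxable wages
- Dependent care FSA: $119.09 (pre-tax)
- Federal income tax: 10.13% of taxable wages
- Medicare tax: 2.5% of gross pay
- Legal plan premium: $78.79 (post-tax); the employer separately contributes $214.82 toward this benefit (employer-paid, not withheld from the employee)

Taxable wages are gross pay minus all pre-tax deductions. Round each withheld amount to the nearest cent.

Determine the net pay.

Dependent care FSA: $119.09
Taxable wages = $3,103.21 − $119.09 = $2,984.12
Federal income tax: $2,984.12 × 0.1013 = $302.29
State income tax: $2,984.12 × 0.0358 = $106.83
City income tax: $2,984.12 × 0.04 = $119.36
Medicare tax: $3,103.21 × 0.025 = $77.58
Social Security (OASDI): $3,103.21 × 0.0585 = $181.54
Legal plan premium: $78.79
Employee stock purchase plan: $306.05
(Employer's $214.82 toward legal plan premium is not withheld from the employee.)
Total deductions = $119.09 + $302.29 + $106.83 + $119.36 + $77.58 + $181.54 + $78.79 + $306.05 = $1,291.53
Net pay = $3,103.21 − $1,291.53 = $1,811.68

$1,811.68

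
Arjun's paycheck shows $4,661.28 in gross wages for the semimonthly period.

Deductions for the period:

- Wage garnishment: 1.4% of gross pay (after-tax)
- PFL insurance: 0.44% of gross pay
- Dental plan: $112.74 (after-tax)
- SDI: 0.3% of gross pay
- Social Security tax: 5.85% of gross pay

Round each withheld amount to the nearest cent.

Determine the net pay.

Social Security tax: $4,661.28 × 0.0585 = $272.68
PFL insurance: $4,661.28 × 0.0044 = $20.51
SDI: $4,661.28 × 0.003 = $13.98
Wage garnishment: $4,661.28 × 0.014 = $65.26
Dental plan: $112.74
Total deductions = $272.68 + $20.51 + $13.98 + $65.26 + $112.74 = $485.17
Net pay = $4,661.28 − $485.17 = $4,176.11

$4,176.11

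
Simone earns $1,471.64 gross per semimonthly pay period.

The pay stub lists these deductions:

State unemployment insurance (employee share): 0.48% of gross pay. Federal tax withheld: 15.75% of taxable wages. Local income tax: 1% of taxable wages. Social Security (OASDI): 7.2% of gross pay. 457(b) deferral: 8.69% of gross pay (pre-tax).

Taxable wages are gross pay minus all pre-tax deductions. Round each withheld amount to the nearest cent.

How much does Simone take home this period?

$1,005.65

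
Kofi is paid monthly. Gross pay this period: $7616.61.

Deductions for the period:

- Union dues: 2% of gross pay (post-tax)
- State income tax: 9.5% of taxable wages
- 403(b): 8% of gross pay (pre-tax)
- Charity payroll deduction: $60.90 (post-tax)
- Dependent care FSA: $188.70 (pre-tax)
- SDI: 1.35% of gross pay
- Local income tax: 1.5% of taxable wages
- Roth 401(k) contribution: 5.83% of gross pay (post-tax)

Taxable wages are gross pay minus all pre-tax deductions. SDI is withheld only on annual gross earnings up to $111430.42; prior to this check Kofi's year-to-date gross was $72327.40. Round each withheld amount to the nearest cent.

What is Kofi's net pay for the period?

$5308.43

403(b): $7616.61 × 0.08 = $609.33
Dependent care FSA: $188.70
Pre-tax total = $609.33 + $188.70 = $798.03
Taxable wages = $7616.61 − $798.03 = $6818.58
Local income tax: $6818.58 × 0.015 = $102.28
State income tax: $6818.58 × 0.095 = $647.77
SDI: cap not yet reached, full $7616.61 is subject → $7616.61 × 0.0135 = $102.82
Union dues: $7616.61 × 0.02 = $152.33
Roth 401(k) contribution: $7616.61 × 0.0583 = $444.05
Charity payroll deduction: $60.90
Total deductions = $609.33 + $188.70 + $102.28 + $647.77 + $102.82 + $152.33 + $444.05 + $60.90 = $2308.18
Net pay = $7616.61 − $2308.18 = $5308.43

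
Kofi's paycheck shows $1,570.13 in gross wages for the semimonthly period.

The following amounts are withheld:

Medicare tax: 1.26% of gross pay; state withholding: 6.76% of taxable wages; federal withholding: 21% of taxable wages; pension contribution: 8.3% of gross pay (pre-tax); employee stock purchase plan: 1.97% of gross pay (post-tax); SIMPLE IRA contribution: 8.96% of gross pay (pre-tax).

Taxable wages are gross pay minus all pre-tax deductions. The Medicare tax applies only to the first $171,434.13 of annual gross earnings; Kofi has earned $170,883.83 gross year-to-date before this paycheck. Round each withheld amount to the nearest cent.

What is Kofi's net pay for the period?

SIMPLE IRA contribution: $1,570.13 × 0.0896 = $140.68
Pension contribution: $1,570.13 × 0.083 = $130.32
Pre-tax total = $140.68 + $130.32 = $271.00
Taxable wages = $1,570.13 − $271.00 = $1,299.13
State withholding: $1,299.13 × 0.0676 = $87.82
Federal withholding: $1,299.13 × 0.21 = $272.82
Medicare tax: only $171,434.13 − $170,883.83 = $550.30 of this check is subject → $550.30 × 0.0126 = $6.93
Employee stock purchase plan: $1,570.13 × 0.0197 = $30.93
Total deductions = $140.68 + $130.32 + $87.82 + $272.82 + $6.93 + $30.93 = $669.50
Net pay = $1,570.13 − $669.50 = $900.63

$900.63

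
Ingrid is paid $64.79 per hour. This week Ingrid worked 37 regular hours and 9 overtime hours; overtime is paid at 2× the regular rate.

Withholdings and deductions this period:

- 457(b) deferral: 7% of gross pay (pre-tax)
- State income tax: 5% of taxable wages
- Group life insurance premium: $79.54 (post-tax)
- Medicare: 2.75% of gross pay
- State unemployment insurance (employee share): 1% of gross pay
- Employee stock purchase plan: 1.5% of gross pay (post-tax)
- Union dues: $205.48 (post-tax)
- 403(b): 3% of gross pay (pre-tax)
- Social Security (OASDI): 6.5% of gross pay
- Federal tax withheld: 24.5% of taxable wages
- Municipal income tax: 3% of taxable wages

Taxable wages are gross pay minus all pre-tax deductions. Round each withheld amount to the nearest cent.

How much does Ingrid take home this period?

$1,461.09

Regular pay: 37 × $64.79 = $2,397.23
Overtime pay: 9 × $64.79 × 2 = $1,166.22
Gross pay = $2,397.23 + $1,166.22 = $3,563.45
457(b) deferral: $3,563.45 × 0.07 = $249.44
403(b): $3,563.45 × 0.03 = $106.90
Pre-tax total = $249.44 + $106.90 = $356.34
Taxable wages = $3,563.45 − $356.34 = $3,207.11
Federal tax withheld: $3,207.11 × 0.245 = $785.74
State income tax: $3,207.11 × 0.05 = $160.36
Municipal income tax: $3,207.11 × 0.03 = $96.21
Social Security (OASDI): $3,563.45 × 0.065 = $231.62
Medicare: $3,563.45 × 0.0275 = $97.99
State unemployment insurance (employee share): $3,563.45 × 0.01 = $35.63
Employee stock purchase plan: $3,563.45 × 0.015 = $53.45
Union dues: $205.48
Group life insurance premium: $79.54
Total deductions = $249.44 + $106.90 + $785.74 + $160.36 + $96.21 + $231.62 + $97.99 + $35.63 + $53.45 + $205.48 + $79.54 = $2,102.36
Net pay = $3,563.45 − $2,102.36 = $1,461.09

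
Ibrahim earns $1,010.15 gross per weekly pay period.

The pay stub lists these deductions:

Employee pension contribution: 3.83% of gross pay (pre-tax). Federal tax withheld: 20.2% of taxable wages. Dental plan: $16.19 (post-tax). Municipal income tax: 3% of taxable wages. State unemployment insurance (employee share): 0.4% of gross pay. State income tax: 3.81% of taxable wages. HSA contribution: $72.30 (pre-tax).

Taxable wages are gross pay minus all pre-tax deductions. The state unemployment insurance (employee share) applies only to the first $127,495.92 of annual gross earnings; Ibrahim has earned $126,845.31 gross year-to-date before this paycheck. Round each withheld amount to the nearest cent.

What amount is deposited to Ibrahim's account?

HSA contribution: $72.30
Employee pension contribution: $1,010.15 × 0.0383 = $38.69
Pre-tax total = $72.30 + $38.69 = $110.99
Taxable wages = $1,010.15 − $110.99 = $899.16
Municipal income tax: $899.16 × 0.03 = $26.97
Federal tax withheld: $899.16 × 0.202 = $181.63
State income tax: $899.16 × 0.0381 = $34.26
State unemployment insurance (employee share): only $127,495.92 − $126,845.31 = $650.61 of this check is subject → $650.61 × 0.004 = $2.60
Dental plan: $16.19
Total deductions = $72.30 + $38.69 + $26.97 + $181.63 + $34.26 + $2.60 + $16.19 = $372.64
Net pay = $1,010.15 − $372.64 = $637.51

$637.51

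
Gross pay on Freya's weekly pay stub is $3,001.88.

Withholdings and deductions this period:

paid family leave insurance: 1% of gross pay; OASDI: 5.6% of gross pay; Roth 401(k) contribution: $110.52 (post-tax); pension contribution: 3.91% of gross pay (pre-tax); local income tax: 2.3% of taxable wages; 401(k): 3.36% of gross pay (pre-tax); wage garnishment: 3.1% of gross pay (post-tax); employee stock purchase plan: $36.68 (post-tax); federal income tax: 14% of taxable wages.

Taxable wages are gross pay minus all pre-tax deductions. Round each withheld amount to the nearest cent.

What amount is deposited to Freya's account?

$1,891.53

401(k): $3,001.88 × 0.0336 = $100.86
Pension contribution: $3,001.88 × 0.0391 = $117.37
Pre-tax total = $100.86 + $117.37 = $218.23
Taxable wages = $3,001.88 − $218.23 = $2,783.65
Federal income tax: $2,783.65 × 0.14 = $389.71
Local income tax: $2,783.65 × 0.023 = $64.02
OASDI: $3,001.88 × 0.056 = $168.11
Paid family leave insurance: $3,001.88 × 0.01 = $30.02
Roth 401(k) contribution: $110.52
Employee stock purchase plan: $36.68
Wage garnishment: $3,001.88 × 0.031 = $93.06
Total deductions = $100.86 + $117.37 + $389.71 + $64.02 + $168.11 + $30.02 + $110.52 + $36.68 + $93.06 = $1,110.35
Net pay = $3,001.88 − $1,110.35 = $1,891.53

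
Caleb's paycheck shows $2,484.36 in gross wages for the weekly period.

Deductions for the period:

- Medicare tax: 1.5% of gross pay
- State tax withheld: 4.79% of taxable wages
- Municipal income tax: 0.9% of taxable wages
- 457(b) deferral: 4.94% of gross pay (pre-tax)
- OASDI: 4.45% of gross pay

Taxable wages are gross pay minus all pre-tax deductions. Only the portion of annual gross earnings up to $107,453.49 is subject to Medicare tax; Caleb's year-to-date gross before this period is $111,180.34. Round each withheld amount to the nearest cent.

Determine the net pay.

$2,116.71

457(b) deferral: $2,484.36 × 0.0494 = $122.73
Taxable wages = $2,484.36 − $122.73 = $2,361.63
Municipal income tax: $2,361.63 × 0.009 = $21.25
State tax withheld: $2,361.63 × 0.0479 = $113.12
Medicare tax: annual cap $107,453.49 already reached (YTD $111,180.34), so $0.00
OASDI: $2,484.36 × 0.0445 = $110.55
Total deductions = $122.73 + $21.25 + $113.12 + $0.00 + $110.55 = $367.65
Net pay = $2,484.36 − $367.65 = $2,116.71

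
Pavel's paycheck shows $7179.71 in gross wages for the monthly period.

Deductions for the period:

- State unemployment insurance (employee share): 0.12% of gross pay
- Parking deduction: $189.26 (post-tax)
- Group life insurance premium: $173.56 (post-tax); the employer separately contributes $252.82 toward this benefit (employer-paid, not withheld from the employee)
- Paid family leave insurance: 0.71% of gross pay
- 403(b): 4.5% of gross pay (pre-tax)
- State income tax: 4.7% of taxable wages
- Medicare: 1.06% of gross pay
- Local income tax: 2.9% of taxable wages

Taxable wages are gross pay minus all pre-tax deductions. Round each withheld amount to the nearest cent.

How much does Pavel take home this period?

403(b): $7179.71 × 0.045 = $323.09
Taxable wages = $7179.71 − $323.09 = $6856.62
State income tax: $6856.62 × 0.047 = $322.26
Local income tax: $6856.62 × 0.029 = $198.84
State unemployment insurance (employee share): $7179.71 × 0.0012 = $8.62
Paid family leave insurance: $7179.71 × 0.0071 = $50.98
Medicare: $7179.71 × 0.0106 = $76.10
Group life insurance premium: $173.56
Parking deduction: $189.26
(Employer's $252.82 toward group life insurance premium is not withheld from the employee.)
Total deductions = $323.09 + $322.26 + $198.84 + $8.62 + $50.98 + $76.10 + $173.56 + $189.26 = $1342.71
Net pay = $7179.71 − $1342.71 = $5837.00

$5837.00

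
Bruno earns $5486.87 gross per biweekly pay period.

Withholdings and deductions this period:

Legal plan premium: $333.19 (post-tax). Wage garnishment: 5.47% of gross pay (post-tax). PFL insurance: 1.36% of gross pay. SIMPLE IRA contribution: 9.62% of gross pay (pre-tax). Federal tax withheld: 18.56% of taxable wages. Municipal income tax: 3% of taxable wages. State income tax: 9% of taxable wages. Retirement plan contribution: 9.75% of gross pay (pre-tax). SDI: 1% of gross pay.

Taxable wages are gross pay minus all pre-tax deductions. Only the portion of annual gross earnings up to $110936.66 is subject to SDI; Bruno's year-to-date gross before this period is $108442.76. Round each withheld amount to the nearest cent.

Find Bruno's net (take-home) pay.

SIMPLE IRA contribution: $5486.87 × 0.0962 = $527.84
Retirement plan contribution: $5486.87 × 0.0975 = $534.97
Pre-tax total = $527.84 + $534.97 = $1062.81
Taxable wages = $5486.87 − $1062.81 = $4424.06
Municipal income tax: $4424.06 × 0.03 = $132.72
Federal tax withheld: $4424.06 × 0.1856 = $821.11
State income tax: $4424.06 × 0.09 = $398.17
SDI: only $110936.66 − $108442.76 = $2493.90 of this check is subject → $2493.90 × 0.01 = $24.94
PFL insurance: $5486.87 × 0.0136 = $74.62
Wage garnishment: $5486.87 × 0.0547 = $300.13
Legal plan premium: $333.19
Total deductions = $527.84 + $534.97 + $132.72 + $821.11 + $398.17 + $24.94 + $74.62 + $300.13 + $333.19 = $3147.69
Net pay = $5486.87 − $3147.69 = $2339.18

$2339.18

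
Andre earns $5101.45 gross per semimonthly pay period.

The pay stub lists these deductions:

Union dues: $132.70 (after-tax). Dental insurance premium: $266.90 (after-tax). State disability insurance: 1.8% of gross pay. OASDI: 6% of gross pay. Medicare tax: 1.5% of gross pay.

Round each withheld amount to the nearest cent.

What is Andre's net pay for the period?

$4227.41

OASDI: $5101.45 × 0.06 = $306.09
State disability insurance: $5101.45 × 0.018 = $91.83
Medicare tax: $5101.45 × 0.015 = $76.52
Dental insurance premium: $266.90
Union dues: $132.70
Total deductions = $306.09 + $91.83 + $76.52 + $266.90 + $132.70 = $874.04
Net pay = $5101.45 − $874.04 = $4227.41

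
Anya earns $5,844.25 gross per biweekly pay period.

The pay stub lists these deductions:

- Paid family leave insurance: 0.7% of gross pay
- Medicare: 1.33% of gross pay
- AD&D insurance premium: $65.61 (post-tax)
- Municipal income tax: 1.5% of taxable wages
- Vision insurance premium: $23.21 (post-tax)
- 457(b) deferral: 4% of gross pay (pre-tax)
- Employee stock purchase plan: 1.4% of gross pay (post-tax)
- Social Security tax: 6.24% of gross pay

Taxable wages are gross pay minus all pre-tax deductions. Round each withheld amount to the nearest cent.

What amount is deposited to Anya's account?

$4,872.36

457(b) deferral: $5,844.25 × 0.04 = $233.77
Taxable wages = $5,844.25 − $233.77 = $5,610.48
Municipal income tax: $5,610.48 × 0.015 = $84.16
Medicare: $5,844.25 × 0.0133 = $77.73
Paid family leave insurance: $5,844.25 × 0.007 = $40.91
Social Security tax: $5,844.25 × 0.0624 = $364.68
AD&D insurance premium: $65.61
Employee stock purchase plan: $5,844.25 × 0.014 = $81.82
Vision insurance premium: $23.21
Total deductions = $233.77 + $84.16 + $77.73 + $40.91 + $364.68 + $65.61 + $81.82 + $23.21 = $971.89
Net pay = $5,844.25 − $971.89 = $4,872.36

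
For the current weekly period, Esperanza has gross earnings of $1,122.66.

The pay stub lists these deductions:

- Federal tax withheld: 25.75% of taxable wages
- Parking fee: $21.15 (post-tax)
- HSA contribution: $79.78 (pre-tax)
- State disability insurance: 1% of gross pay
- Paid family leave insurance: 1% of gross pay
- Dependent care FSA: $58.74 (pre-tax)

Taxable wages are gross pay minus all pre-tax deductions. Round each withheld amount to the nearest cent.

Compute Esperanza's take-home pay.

HSA contribution: $79.78
Dependent care FSA: $58.74
Pre-tax total = $79.78 + $58.74 = $138.52
Taxable wages = $1,122.66 − $138.52 = $984.14
Federal tax withheld: $984.14 × 0.2575 = $253.42
Paid family leave insurance: $1,122.66 × 0.01 = $11.23
State disability insurance: $1,122.66 × 0.01 = $11.23
Parking fee: $21.15
Total deductions = $79.78 + $58.74 + $253.42 + $11.23 + $11.23 + $21.15 = $435.55
Net pay = $1,122.66 − $435.55 = $687.11

$687.11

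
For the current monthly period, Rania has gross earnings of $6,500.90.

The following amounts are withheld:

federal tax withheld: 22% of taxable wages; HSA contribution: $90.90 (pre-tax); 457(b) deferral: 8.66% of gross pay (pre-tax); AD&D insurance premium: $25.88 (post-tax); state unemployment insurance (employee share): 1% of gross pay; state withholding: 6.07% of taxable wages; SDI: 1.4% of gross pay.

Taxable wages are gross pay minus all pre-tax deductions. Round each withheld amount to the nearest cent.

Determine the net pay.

$4,023.87

HSA contribution: $90.90
457(b) deferral: $6,500.90 × 0.0866 = $562.98
Pre-tax total = $90.90 + $562.98 = $653.88
Taxable wages = $6,500.90 − $653.88 = $5,847.02
Federal tax withheld: $5,847.02 × 0.22 = $1,286.34
State withholding: $5,847.02 × 0.0607 = $354.91
SDI: $6,500.90 × 0.014 = $91.01
State unemployment insurance (employee share): $6,500.90 × 0.01 = $65.01
AD&D insurance premium: $25.88
Total deductions = $90.90 + $562.98 + $1,286.34 + $354.91 + $91.01 + $65.01 + $25.88 = $2,477.03
Net pay = $6,500.90 − $2,477.03 = $4,023.87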